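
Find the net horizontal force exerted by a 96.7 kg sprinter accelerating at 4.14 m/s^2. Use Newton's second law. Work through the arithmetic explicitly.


Newton's second law: F = m * a
F = 96.7 * 4.14 = 400.34 N

400.34 N


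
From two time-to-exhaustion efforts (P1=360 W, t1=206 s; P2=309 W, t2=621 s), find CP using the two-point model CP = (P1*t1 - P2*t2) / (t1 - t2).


Work in trial 1 = 74160 J
Work in trial 2 = 191889 J
Delta work = -117729 J
Delta time = -415 s
CP = -117729 / -415 = 283.68 W

283.68 W


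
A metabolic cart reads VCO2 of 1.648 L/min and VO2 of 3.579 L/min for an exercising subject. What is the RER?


RER = VCO2 / VO2 = 1.648 / 3.579 = 0.4605

0.4605


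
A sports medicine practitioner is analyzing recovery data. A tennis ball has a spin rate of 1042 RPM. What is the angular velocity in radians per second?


Convert RPM to rad/s: multiply by 2*pi and divide by 60
omega = 1042 * 2 * pi / 60
= 109.118 rad/s

109.118 rad/s


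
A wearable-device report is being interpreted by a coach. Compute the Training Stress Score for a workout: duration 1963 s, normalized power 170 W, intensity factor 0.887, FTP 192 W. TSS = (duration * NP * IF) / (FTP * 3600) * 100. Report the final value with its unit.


Product = 1963 * 170 * 0.887 = 296000.77
Base = 192 * 3600 = 691200
TSS = 296000.77 / 691200 * 100 = 42.82

42.82 TSS


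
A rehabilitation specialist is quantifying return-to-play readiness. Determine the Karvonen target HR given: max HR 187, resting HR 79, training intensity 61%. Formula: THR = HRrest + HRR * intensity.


HRR = HRmax - HRrest = 187 - 79 = 108
THR = 79 + 108 * 0.61
= 144.88 bpm

144.88 bpm


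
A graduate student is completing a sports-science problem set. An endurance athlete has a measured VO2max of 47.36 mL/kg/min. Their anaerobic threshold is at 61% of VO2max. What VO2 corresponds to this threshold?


Anaerobic threshold VO2 = VO2max * 61%
= 47.36 * 0.61
= 28.89 mL/kg/min

28.89 mL/kg/min


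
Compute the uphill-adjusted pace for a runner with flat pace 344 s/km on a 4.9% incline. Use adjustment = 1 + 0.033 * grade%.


Adjustment factor = 1 + 0.033 * 4.9 = 1.1617
Grade-adjusted pace = 344 * 1.1617 = 399.62 s/km

399.62 s/km


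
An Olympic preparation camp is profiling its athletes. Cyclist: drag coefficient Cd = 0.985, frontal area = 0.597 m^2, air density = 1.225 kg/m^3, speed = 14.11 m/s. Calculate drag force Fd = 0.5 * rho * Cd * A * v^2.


v^2 = 14.11^2 = 199.0921
Fd = 0.5 * 1.225 * 0.985 * 0.597 * 199.0921
= 71.709 N

71.709 N


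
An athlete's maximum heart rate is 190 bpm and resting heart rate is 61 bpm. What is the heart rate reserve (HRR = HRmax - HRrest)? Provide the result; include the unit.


HRR = HRmax - HRrest
= 190 - 61
= 129 bpm

129 bpm


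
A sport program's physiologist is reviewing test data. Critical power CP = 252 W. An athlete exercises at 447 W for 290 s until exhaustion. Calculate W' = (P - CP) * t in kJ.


P - CP = 447 - 252 = 195 W
W' = 195 * 290 = 56550 J
= 56550 / 1000 = 56.55 kJ

56.55 kJ


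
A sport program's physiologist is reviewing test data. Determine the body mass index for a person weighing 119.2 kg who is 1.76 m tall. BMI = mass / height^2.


BMI = mass / height^2
= 119.2 / 1.76^2
= 119.2 / 3.0976
= 38.48 kg/m^2

38.48 kg/m^2


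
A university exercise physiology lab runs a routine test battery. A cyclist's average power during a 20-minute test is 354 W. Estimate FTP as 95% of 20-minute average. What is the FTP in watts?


FTP = 20-min power * 0.95
= 354 * 0.95
= 336.3 W

336.3 W


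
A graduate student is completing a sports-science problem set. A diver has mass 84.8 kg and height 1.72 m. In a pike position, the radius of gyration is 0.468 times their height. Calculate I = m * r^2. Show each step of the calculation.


r = 0.468 * 1.72 = 0.80496 m
I = m * r^2 = 84.8 * 0.647961 = 54.947 kg*m^2

54.947 kg*m^2


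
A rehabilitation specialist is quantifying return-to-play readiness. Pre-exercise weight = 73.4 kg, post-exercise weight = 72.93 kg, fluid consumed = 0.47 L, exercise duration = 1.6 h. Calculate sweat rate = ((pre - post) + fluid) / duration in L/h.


Weight loss = 73.4 - 72.93 = 0.47 kg (approx L)
Total sweat = 0.47 + 0.47 = 0.94 L
Sweat rate = 0.94 / 1.6 = 0.588 L/h

0.588 L/h


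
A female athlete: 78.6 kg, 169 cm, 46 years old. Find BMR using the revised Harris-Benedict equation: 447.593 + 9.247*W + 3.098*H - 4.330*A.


Intercept = 447.593
Weight contribution = 9.247 * 78.6 = 726.8142
Height contribution = 3.098 * 169 = 523.562
Age contribution = 4.33 * 46 = 199.18
BMR = 447.593 + 726.8142 + 523.562 - 199.18
= 1498.79 kcal/day

1498.79 kcal/day


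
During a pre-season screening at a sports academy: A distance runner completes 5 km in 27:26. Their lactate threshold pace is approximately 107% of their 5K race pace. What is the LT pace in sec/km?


Convert to seconds: 27 min 26 s = 1646 s
Pace per km = 1646 / 5 = 329.2 s/km
LT pace = 329.2 * 1.07 = 352.24 s/km

352.24 s/km


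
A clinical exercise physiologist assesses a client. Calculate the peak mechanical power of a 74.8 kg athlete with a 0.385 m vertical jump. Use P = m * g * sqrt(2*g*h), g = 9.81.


First, sqrt(2gh) = sqrt(2 * 9.81 * 0.385)
= sqrt(7.5537) = 2.7484 m/s
Power = 74.8 * 9.81 * 2.7484 = 2016.74 W

2016.74 W


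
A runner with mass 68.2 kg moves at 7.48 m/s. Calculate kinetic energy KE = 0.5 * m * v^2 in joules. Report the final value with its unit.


v^2 = 7.48^2 = 55.9504
KE = 0.5 * 68.2 * 55.9504
= 1907.91 J

1907.91 J


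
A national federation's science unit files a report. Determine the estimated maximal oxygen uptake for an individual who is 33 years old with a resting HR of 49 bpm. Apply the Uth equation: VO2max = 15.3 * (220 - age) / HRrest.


HRmax = 220 - 33 = 187
VO2max = 15.3 * (187 / 49)
= 15.3 * 3.8163
= 58.39 mL/kg/min

58.39 mL/kg/min


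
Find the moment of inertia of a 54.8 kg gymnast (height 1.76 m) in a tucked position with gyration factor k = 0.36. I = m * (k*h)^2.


Radius of gyration = 0.36 * 1.76 = 0.6336 m
I = 54.8 * 0.6336^2
= 54.8 * 0.401449
= 21.999 kg*m^2

21.999 kg*m^2


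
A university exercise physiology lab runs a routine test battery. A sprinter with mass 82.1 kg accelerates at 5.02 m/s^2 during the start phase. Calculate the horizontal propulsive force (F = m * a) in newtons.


F = m * a
= 82.1 * 5.02
= 412.14 N

412.14 N


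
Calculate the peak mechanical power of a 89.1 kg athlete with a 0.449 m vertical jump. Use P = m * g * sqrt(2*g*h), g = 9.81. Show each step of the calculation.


First, sqrt(2gh) = sqrt(2 * 9.81 * 0.449)
= sqrt(8.80938) = 2.96806 m/s
Power = 89.1 * 9.81 * 2.96806 = 2594.3 W

2594.3 W


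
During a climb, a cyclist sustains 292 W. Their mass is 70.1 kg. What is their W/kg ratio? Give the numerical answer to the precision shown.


Power-to-weight = 292 W / 70.1 kg
= 4.165 W/kg

4.165 W/kg


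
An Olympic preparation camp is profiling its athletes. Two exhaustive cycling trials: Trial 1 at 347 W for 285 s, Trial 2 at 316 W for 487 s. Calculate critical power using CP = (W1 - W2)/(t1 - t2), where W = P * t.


W1 = 347 * 285 = 98895 J
W2 = 316 * 487 = 153892 J
CP = (98895 - 153892) / (285 - 487)
= -54997 / -202
= 272.26 W

272.26 W


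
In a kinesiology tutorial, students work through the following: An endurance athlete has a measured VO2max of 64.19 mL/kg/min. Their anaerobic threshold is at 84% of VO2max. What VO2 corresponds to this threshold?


Anaerobic threshold VO2 = VO2max * 84%
= 64.19 * 0.84
= 53.92 mL/kg/min

53.92 mL/kg/min


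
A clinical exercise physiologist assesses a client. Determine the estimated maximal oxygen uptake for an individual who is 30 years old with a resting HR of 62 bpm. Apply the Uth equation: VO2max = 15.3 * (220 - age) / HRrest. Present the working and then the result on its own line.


HRmax = 220 - 30 = 190
VO2max = 15.3 * (190 / 62)
= 15.3 * 3.0645
= 46.89 mL/kg/min

46.89 mL/kg/min


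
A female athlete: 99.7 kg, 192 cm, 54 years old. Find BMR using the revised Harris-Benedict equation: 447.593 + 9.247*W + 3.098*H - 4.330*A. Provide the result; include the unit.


Intercept = 447.593
Weight contribution = 9.247 * 99.7 = 921.9259
Height contribution = 3.098 * 192 = 594.816
Age contribution = 4.33 * 54 = 233.82
BMR = 447.593 + 921.9259 + 594.816 - 233.82
= 1730.51 kcal/day

1730.51 kcal/day


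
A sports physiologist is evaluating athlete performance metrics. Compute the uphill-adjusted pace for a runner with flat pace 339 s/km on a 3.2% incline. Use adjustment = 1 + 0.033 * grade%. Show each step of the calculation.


Adjustment factor = 1 + 0.033 * 3.2 = 1.1056
Grade-adjusted pace = 339 * 1.1056 = 374.8 s/km

374.8 s/km


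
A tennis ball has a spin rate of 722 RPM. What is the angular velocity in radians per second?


Convert RPM to rad/s: multiply by 2*pi and divide by 60
omega = 722 * 2 * pi / 60
= 75.608 rad/s

75.608 rad/s


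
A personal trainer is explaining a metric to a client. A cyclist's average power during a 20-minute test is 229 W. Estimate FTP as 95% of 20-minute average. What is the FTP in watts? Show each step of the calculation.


FTP = 20-min power * 0.95
= 229 * 0.95
= 217.55 W

217.55 W


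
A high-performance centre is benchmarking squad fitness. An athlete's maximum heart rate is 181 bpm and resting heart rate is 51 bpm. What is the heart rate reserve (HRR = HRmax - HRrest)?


HRR = HRmax - HRrest
= 181 - 51
= 130 bpm

130 bpm


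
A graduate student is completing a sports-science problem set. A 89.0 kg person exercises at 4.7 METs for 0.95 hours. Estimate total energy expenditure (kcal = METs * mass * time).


Energy = METs * mass(kg) * time(h)
= 4.7 * 89.0 * 0.95
= 397.39 kcal

397.39 kcal


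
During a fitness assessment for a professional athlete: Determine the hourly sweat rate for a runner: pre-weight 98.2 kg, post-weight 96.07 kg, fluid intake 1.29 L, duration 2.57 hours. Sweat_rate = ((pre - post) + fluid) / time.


Mass lost = 98.2 - 96.07 = 2.13 kg
Add fluid consumed: 2.13 + 1.29 = 3.42 L total sweat
Sweat rate = 3.42 / 2.57 = 1.331 L/h

1.331 L/h


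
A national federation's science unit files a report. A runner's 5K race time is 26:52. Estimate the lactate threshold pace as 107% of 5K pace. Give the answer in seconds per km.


Total race time = 26*60 + 52 = 1612 seconds
5K pace = 1612 / 5 = 322.4 sec/km
LT pace = 322.4 * 1.07 = 344.97 sec/km

344.97 s/km


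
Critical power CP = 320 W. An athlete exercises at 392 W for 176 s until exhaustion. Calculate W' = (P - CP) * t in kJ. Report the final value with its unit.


P - CP = 392 - 320 = 72 W
W' = 72 * 176 = 12672 J
= 12672 / 1000 = 12.672 kJ

12.672 kJ


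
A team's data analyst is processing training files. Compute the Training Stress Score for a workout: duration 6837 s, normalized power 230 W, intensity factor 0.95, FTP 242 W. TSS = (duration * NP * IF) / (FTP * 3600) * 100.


Product = 6837 * 230 * 0.95 = 1493884.5
Base = 242 * 3600 = 871200
TSS = 1493884.5 / 871200 * 100 = 171.47

171.47 TSS


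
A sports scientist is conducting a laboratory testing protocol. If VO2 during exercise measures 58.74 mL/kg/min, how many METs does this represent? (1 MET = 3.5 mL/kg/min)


METs = VO2 / 3.5 = 58.74 / 3.5 = 16.78

16.78 METs


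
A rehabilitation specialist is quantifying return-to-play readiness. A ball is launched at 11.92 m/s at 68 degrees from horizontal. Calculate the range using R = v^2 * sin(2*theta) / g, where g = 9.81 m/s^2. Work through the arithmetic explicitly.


sin(2 * 68) = sin(136) = 0.694658
v^2 = 11.92^2 = 142.0864
R = 142.0864 * 0.694658 / 9.81
= 10.061 m

10.061 m


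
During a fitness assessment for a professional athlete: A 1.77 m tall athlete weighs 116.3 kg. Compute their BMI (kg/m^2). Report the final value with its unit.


height^2 = 3.1329 m^2
BMI = 116.3 / 3.1329 = 37.12 kg/m^2

37.12 kg/m^2


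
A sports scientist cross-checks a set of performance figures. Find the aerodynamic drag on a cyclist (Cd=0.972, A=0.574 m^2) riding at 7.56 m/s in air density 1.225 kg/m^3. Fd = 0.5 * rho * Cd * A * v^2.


Fd = 0.5 * 1.225 * 0.972 * 0.574 * 7.56^2
= 0.5 * 1.225 * 0.972 * 0.574 * 57.1536
= 19.531 N

19.531 N


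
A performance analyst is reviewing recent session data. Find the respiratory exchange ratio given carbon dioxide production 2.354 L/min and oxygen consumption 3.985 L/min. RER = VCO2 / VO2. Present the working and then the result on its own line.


VCO2 = 2.354 L/min
VO2 = 3.985 L/min
RER = 2.354 / 3.985 = 0.5907

0.5907


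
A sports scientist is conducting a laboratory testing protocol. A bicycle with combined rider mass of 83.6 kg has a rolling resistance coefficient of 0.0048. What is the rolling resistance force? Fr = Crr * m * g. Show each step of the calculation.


Fr = 0.0048 * 83.6 * 9.81
= 0.40128 * 9.81
= 3.937 N

3.937 N


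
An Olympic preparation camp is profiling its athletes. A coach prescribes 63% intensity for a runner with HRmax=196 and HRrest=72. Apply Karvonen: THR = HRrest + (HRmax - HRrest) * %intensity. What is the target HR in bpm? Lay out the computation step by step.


Heart rate reserve = 196 - 72 = 124
Intensity fraction = 63 / 100 = 0.63
THR = 72 + 124 * 0.63 = 150.12 bpm

150.12 bpm


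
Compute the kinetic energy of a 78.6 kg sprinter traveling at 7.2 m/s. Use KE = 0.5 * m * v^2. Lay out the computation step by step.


Velocity squared = 51.84
KE = 0.5 * 78.6 * 51.84 = 2037.31 J

2037.31 J


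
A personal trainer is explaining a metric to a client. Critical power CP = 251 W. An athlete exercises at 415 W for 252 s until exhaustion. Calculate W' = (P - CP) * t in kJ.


P - CP = 415 - 251 = 164 W
W' = 164 * 252 = 41328 J
= 41328 / 1000 = 41.328 kJ

41.328 kJ


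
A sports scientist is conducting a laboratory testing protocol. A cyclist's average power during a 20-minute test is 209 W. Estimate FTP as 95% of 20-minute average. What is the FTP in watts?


FTP = 20-min power * 0.95
= 209 * 0.95
= 198.55 W

198.55 W


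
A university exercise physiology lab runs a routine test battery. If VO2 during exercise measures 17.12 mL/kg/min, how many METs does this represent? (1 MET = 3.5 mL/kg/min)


METs = VO2 / 3.5 = 17.12 / 3.5 = 4.89

4.89 METs


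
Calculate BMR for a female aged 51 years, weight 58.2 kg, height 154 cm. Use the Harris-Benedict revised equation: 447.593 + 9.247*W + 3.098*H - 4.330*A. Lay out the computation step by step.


Substituting values:
W term = 9.247 * 58.2 = 538.1754
H term = 3.098 * 154 = 477.092
A term = 4.330 * 51 = 220.83
BMR = 1242.03 kcal/day

1242.03 kcal/day


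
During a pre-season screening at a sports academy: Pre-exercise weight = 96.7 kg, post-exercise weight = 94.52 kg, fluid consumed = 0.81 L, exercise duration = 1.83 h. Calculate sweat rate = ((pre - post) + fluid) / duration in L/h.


Weight loss = 96.7 - 94.52 = 2.18 kg (approx L)
Total sweat = 2.18 + 0.81 = 2.99 L
Sweat rate = 2.99 / 1.83 = 1.634 L/h

1.634 L/h


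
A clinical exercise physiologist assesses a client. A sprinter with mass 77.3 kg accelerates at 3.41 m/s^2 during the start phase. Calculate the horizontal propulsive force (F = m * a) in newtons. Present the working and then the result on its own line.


F = m * a
= 77.3 * 3.41
= 263.59 N

263.59 N


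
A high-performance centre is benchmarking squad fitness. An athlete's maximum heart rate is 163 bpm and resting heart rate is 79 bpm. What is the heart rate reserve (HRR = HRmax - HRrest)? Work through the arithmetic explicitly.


HRR = HRmax - HRrest
= 163 - 79
= 84 bpm

84 bpm


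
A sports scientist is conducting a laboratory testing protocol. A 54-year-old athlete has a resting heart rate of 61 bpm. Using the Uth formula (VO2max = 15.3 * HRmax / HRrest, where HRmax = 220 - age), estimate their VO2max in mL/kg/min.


HRmax = 220 - 54 = 166 bpm
Ratio = HRmax / HRrest = 166 / 61 = 2.7213
VO2max = 15.3 * 2.7213 = 41.64 mL/kg/min

41.64 mL/kg/min


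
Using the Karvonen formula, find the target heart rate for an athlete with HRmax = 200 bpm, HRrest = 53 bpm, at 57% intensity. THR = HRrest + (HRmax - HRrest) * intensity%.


HRR = 200 - 53 = 147
THR = 53 + 147 * 0.57
= 53 + 83.79
= 136.79 bpm

136.79 bpm


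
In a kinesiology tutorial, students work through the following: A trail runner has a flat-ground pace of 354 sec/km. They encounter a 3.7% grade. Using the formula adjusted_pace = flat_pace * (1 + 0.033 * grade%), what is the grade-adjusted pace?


Grade factor = 1 + 0.033 * 3.7 = 1.1221
Adjusted = 354 * 1.1221 = 397.22 sec/km

397.22 s/km


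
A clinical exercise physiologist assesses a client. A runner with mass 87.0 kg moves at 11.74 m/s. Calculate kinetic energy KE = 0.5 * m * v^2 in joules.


v^2 = 11.74^2 = 137.8276
KE = 0.5 * 87.0 * 137.8276
= 5995.5 J

5995.5 J


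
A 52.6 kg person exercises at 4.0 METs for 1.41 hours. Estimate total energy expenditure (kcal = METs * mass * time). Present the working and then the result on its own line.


Energy = METs * mass(kg) * time(h)
= 4.0 * 52.6 * 1.41
= 296.66 kcal

296.66 kcal


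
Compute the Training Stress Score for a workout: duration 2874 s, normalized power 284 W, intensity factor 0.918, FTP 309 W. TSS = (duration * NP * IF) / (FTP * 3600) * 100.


Product = 2874 * 284 * 0.918 = 749286.288
Base = 309 * 3600 = 1112400
TSS = 749286.288 / 1112400 * 100 = 67.36

67.36 TSS


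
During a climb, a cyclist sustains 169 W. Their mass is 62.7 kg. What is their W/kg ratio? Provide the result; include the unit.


Power-to-weight = 169 W / 62.7 kg
= 2.695 W/kg

2.695 W/kg


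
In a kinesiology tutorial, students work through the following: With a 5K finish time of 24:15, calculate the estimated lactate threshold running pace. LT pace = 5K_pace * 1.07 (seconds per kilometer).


Race duration = 1455 s for 5 km
Average pace = 1455 / 5 = 291.0 s/km
LT pace = 291.0 * 1.07
= 311.37 s/km

311.37 s/km


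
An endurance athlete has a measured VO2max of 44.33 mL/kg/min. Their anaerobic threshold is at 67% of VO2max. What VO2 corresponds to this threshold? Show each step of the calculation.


Anaerobic threshold VO2 = VO2max * 67%
= 44.33 * 0.67
= 29.7 mL/kg/min

29.7 mL/kg/min


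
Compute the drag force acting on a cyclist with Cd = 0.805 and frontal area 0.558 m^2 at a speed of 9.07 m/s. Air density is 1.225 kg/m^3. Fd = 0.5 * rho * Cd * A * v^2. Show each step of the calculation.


Step 1: v^2 = 82.2649
Step 2: Fd = 0.5 * 1.225 * 0.805 * 0.558 * 82.2649
= 22.633 N

22.633 N


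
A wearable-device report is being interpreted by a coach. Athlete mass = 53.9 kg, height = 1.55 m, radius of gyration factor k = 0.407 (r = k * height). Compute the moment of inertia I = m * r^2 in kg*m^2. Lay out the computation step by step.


r = k * height = 0.407 * 1.55 = 0.63085 m
r^2 = 0.63085^2 = 0.397972
I = 53.9 * 0.397972 = 21.451 kg*m^2

21.451 kg*m^2


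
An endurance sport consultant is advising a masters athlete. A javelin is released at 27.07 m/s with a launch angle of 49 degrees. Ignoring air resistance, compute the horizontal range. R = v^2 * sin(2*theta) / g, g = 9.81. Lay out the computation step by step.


Launch speed squared = 732.7849
sin(2 * 49 deg) = 0.990268
Range = 732.7849 * 0.990268 / 9.81
= 73.971 m

73.971 m


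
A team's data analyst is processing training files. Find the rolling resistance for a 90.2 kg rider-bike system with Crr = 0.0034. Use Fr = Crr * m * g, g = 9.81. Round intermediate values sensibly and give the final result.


m * g = 90.2 * 9.81 = 884.862 N
Fr = 0.0034 * 884.862 = 3.009 N

3.009 N


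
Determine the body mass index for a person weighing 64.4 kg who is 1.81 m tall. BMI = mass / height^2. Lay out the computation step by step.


BMI = mass / height^2
= 64.4 / 1.81^2
= 64.4 / 3.2761
= 19.66 kg/m^2

19.66 kg/m^2


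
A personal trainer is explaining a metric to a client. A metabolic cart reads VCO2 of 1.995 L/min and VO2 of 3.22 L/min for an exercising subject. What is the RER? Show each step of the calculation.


RER = VCO2 / VO2 = 1.995 / 3.22 = 0.6196

0.6196


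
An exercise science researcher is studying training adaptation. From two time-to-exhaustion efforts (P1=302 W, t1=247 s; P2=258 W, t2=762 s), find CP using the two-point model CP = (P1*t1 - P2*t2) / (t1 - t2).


Work in trial 1 = 74594 J
Work in trial 2 = 196596 J
Delta work = -122002 J
Delta time = -515 s
CP = -122002 / -515 = 236.9 W

236.9 W


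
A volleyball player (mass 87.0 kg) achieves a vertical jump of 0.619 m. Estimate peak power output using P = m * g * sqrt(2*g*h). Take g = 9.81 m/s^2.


2 * g * h = 2 * 9.81 * 0.619 = 12.14478
sqrt(12.14478) = 3.484936 m/s
P = 87.0 * 9.81 * 3.484936 = 2974.29 W

2974.29 W


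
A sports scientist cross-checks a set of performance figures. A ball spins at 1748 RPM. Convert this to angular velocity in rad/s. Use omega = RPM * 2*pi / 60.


omega = 1748 * 2 * pi / 60
= 1748 * 6.28318531 / 60
= 10983.008 / 60
= 183.05 rad/s

183.05 rad/s


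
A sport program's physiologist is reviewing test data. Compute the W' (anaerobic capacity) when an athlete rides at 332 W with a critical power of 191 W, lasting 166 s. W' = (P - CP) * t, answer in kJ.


Above-CP power = 141 W
Duration = 166 s
W' = 141 * 166 = 23406 J
Convert: 23406 / 1000 = 23.406 kJ

23.406 kJ


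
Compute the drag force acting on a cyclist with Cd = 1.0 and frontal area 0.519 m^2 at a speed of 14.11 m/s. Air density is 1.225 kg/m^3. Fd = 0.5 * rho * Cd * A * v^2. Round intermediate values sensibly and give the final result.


Step 1: v^2 = 199.0921
Step 2: Fd = 0.5 * 1.225 * 1.0 * 0.519 * 199.0921
= 63.289 N

63.289 N


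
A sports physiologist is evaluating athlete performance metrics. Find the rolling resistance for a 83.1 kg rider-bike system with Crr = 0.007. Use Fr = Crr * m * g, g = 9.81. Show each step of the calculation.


m * g = 83.1 * 9.81 = 815.211 N
Fr = 0.007 * 815.211 = 5.706 N

5.706 N


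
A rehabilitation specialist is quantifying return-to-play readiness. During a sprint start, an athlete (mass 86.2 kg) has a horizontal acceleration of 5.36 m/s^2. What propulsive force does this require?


Propulsive force = mass * acceleration
= 86.2 kg * 5.36 m/s^2
= 462.03 N

462.03 N


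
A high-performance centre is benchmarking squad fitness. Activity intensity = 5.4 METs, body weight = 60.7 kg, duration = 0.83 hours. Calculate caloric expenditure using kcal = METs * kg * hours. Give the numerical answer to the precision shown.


kcal = 5.4 * 60.7 * 0.83
= 327.78 * 0.83
= 272.06 kcal

272.06 kcal


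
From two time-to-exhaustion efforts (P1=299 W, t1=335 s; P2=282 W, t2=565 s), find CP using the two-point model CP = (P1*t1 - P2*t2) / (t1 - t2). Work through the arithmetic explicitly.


Work in trial 1 = 100165 J
Work in trial 2 = 159330 J
Delta work = -59165 J
Delta time = -230 s
CP = -59165 / -230 = 257.24 W

257.24 W


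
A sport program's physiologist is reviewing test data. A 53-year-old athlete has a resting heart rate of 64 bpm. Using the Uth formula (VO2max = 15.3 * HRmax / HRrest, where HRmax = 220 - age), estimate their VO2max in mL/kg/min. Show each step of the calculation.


HRmax = 220 - 53 = 167 bpm
Ratio = HRmax / HRrest = 167 / 64 = 2.6094
VO2max = 15.3 * 2.6094 = 39.92 mL/kg/min

39.92 mL/kg/min


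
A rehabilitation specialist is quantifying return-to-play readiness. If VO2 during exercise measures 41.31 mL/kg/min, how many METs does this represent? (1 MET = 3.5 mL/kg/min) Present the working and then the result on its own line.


METs = VO2 / 3.5 = 41.31 / 3.5 = 11.8

11.8 METs


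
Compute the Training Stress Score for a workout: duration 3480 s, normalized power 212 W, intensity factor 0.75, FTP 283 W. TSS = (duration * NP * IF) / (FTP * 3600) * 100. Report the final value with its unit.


Product = 3480 * 212 * 0.75 = 553320.0
Base = 283 * 3600 = 1018800
TSS = 553320.0 / 1018800 * 100 = 54.31

54.31 TSS


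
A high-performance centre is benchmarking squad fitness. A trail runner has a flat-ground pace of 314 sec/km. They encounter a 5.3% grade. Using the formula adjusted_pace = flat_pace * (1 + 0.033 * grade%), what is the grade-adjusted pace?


Grade factor = 1 + 0.033 * 5.3 = 1.1749
Adjusted = 314 * 1.1749 = 368.92 sec/km

368.92 s/km


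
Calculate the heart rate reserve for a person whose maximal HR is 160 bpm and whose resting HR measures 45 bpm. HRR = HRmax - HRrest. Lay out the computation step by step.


HRmax = 160 bpm
HRrest = 45 bpm
HRR = 160 - 45 = 115 bpm

115 bpm


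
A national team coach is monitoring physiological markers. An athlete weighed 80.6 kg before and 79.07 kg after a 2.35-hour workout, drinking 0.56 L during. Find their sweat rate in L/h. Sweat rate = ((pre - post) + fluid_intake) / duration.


Body mass change = 1.53 kg
Total sweat loss = 1.53 + 0.56 = 2.09 L
Rate = 2.09 / 2.35 = 0.889 L/h

0.889 L/h


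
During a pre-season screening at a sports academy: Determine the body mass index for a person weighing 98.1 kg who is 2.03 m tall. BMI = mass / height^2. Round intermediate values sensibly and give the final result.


BMI = mass / height^2
= 98.1 / 2.03^2
= 98.1 / 4.1209
= 23.81 kg/m^2

23.81 kg/m^2


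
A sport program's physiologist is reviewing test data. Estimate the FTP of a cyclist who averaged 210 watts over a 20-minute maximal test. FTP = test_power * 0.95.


FTP = 210 * 0.95 = 199.5 W

199.5 W


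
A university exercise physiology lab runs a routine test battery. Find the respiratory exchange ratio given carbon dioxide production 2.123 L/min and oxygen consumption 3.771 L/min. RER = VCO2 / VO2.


VCO2 = 2.123 L/min
VO2 = 3.771 L/min
RER = 2.123 / 3.771 = 0.563

0.563


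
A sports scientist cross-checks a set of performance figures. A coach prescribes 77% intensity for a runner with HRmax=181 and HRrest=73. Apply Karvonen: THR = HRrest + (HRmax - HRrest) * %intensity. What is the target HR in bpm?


Heart rate reserve = 181 - 73 = 108
Intensity fraction = 77 / 100 = 0.77
THR = 73 + 108 * 0.77 = 156.16 bpm

156.16 bpm


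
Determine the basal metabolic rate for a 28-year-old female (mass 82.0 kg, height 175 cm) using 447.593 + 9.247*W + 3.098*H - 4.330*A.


BMR = 447.593 + 9.247*82.0 + 3.098*175 - 4.330*28
= 1626.76 kcal/day

1626.76 kcal/day


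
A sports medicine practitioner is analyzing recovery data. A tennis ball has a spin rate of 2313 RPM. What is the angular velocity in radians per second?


Convert RPM to rad/s: multiply by 2*pi and divide by 60
omega = 2313 * 2 * pi / 60
= 242.217 rad/s

242.217 rad/s


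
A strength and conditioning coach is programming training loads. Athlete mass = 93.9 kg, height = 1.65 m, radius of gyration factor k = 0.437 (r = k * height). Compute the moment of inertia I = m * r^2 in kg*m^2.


r = k * height = 0.437 * 1.65 = 0.72105 m
r^2 = 0.72105^2 = 0.519913
I = 93.9 * 0.519913 = 48.82 kg*m^2

48.82 kg*m^2


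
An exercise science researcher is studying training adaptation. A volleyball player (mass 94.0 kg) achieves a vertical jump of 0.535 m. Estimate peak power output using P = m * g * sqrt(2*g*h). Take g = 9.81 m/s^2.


2 * g * h = 2 * 9.81 * 0.535 = 10.4967
sqrt(10.4967) = 3.239861 m/s
P = 94.0 * 9.81 * 3.239861 = 2987.61 W

2987.61 W


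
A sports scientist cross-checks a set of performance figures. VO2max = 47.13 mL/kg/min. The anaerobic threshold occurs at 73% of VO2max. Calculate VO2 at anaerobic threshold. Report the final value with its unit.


AT fraction = 73 / 100 = 0.73
AT VO2 = 47.13 * 0.73
= 34.4 mL/kg/min

34.4 mL/kg/min


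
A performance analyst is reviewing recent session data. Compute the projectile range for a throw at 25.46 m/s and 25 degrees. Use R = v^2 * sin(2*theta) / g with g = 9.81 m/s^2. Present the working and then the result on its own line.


Two times the angle = 50 degrees
sin(50) = 0.766044
R = 648.2116 * 0.766044 / 9.81 = 50.618 m

50.618 m


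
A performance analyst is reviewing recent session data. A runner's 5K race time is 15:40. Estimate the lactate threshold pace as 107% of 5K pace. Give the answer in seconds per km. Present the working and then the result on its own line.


Total race time = 15*60 + 40 = 940 seconds
5K pace = 940 / 5 = 188.0 sec/km
LT pace = 188.0 * 1.07 = 201.16 sec/km

201.16 s/km


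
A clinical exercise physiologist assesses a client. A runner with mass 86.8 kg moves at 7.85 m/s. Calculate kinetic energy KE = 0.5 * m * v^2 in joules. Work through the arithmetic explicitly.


v^2 = 7.85^2 = 61.6225
KE = 0.5 * 86.8 * 61.6225
= 2674.42 J

2674.42 J


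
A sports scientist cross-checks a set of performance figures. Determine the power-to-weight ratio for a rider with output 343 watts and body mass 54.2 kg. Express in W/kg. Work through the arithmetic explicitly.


P/W = 343 / 54.2 = 6.328 W/kg

6.328 W/kg


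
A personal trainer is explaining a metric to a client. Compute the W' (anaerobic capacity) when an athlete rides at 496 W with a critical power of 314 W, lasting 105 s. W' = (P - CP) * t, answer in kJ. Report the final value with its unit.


Above-CP power = 182 W
Duration = 105 s
W' = 182 * 105 = 19110 J
Convert: 19110 / 1000 = 19.11 kJ

19.11 kJ


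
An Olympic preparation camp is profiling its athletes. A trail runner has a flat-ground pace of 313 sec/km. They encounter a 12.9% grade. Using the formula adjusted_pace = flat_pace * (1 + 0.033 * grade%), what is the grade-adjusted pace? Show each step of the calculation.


Grade factor = 1 + 0.033 * 12.9 = 1.4257
Adjusted = 313 * 1.4257 = 446.24 sec/km

446.24 s/km


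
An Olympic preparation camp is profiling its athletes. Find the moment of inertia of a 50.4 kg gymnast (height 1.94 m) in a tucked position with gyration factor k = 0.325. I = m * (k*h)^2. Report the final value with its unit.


Radius of gyration = 0.325 * 1.94 = 0.6305 m
I = 50.4 * 0.6305^2
= 50.4 * 0.39753
= 20.036 kg*m^2

20.036 kg*m^2


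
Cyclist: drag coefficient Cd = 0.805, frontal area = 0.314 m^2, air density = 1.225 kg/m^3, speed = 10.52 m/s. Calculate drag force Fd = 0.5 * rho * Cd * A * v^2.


v^2 = 10.52^2 = 110.6704
Fd = 0.5 * 1.225 * 0.805 * 0.314 * 110.6704
= 17.134 N

17.134 N


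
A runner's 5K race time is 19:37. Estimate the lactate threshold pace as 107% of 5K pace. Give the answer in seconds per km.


Total race time = 19*60 + 37 = 1177 seconds
5K pace = 1177 / 5 = 235.4 sec/km
LT pace = 235.4 * 1.07 = 251.88 sec/km

251.88 s/km


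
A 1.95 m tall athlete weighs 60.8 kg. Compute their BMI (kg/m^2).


height^2 = 3.8025 m^2
BMI = 60.8 / 3.8025 = 15.99 kg/m^2

15.99 kg/m^2


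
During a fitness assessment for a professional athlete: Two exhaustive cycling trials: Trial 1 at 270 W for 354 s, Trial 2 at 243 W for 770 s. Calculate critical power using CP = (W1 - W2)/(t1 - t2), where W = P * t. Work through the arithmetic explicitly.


W1 = 270 * 354 = 95580 J
W2 = 243 * 770 = 187110 J
CP = (95580 - 187110) / (354 - 770)
= -91530 / -416
= 220.02 W

220.02 W


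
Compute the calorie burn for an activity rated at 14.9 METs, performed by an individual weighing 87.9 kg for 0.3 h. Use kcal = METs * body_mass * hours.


Product of METs and mass = 14.9 * 87.9 = 1309.71
Total kcal = 1309.71 * 0.3 = 392.91 kcal

392.91 kcal


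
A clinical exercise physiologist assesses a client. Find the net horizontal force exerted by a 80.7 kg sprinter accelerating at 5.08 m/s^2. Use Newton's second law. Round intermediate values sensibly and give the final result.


Newton's second law: F = m * a
F = 80.7 * 5.08 = 409.96 N

409.96 N


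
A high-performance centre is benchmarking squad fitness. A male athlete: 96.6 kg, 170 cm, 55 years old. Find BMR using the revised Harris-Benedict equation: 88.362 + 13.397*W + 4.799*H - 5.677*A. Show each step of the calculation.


Intercept = 88.362
Weight contribution = 13.397 * 96.6 = 1294.1502
Height contribution = 4.799 * 170 = 815.83
Age contribution = 5.677 * 55 = 312.235
BMR = 88.362 + 1294.1502 + 815.83 - 312.235
= 1886.11 kcal/day

1886.11 kcal/day


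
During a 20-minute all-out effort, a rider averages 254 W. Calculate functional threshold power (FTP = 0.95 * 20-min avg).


FTP = 0.95 * 254
= 241.3 W

241.3 W


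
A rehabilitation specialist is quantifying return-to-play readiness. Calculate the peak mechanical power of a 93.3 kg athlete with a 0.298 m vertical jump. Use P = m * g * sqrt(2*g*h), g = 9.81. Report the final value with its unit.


First, sqrt(2gh) = sqrt(2 * 9.81 * 0.298)
= sqrt(5.84676) = 2.418007 m/s
Power = 93.3 * 9.81 * 2.418007 = 2213.14 W

2213.14 W


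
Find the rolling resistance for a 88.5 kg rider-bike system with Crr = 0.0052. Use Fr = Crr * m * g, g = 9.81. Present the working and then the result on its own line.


m * g = 88.5 * 9.81 = 868.185 N
Fr = 0.0052 * 868.185 = 4.515 N

4.515 N


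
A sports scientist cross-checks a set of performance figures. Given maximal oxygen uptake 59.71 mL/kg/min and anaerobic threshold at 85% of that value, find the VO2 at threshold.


Percentage as decimal = 0.85
VO2 at AT = 59.71 * 0.85 = 50.75 mL/kg/min

50.75 mL/kg/min


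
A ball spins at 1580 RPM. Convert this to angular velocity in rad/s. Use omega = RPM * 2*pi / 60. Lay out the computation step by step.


omega = 1580 * 2 * pi / 60
= 1580 * 6.28318531 / 60
= 9927.433 / 60
= 165.457 rad/s

165.457 rad/s


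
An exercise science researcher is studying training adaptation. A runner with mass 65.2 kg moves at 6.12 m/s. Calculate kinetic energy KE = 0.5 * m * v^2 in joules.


v^2 = 6.12^2 = 37.4544
KE = 0.5 * 65.2 * 37.4544
= 1221.01 J

1221.01 J


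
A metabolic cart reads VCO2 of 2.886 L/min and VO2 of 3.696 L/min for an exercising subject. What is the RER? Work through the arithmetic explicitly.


RER = VCO2 / VO2 = 2.886 / 3.696 = 0.7808

0.7808


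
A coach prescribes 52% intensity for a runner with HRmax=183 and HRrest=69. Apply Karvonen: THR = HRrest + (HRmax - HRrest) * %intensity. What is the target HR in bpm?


Heart rate reserve = 183 - 69 = 114
Intensity fraction = 52 / 100 = 0.52
THR = 69 + 114 * 0.52 = 128.28 bpm

128.28 bpm


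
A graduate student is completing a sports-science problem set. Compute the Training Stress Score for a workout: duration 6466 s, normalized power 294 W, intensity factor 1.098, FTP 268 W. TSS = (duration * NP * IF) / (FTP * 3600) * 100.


Product = 6466 * 294 * 1.098 = 2087302.392
Base = 268 * 3600 = 964800
TSS = 2087302.392 / 964800 * 100 = 216.35

216.35 TSS


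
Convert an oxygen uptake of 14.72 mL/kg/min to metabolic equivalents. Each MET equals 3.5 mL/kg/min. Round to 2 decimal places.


One MET = 3.5 mL/kg/min
Number of METs = 14.72 / 3.5
= 4.21 METs

4.21 METs


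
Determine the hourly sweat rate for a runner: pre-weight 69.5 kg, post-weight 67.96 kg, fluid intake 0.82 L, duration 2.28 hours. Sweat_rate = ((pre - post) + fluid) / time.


Mass lost = 69.5 - 67.96 = 1.54 kg
Add fluid consumed: 1.54 + 0.82 = 2.36 L total sweat
Sweat rate = 2.36 / 2.28 = 1.035 L/h

1.035 L/h


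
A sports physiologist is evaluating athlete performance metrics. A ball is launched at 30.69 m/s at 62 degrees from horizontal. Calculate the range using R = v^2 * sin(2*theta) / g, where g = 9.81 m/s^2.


sin(2 * 62) = sin(124) = 0.829038
v^2 = 30.69^2 = 941.8761
R = 941.8761 * 0.829038 / 9.81
= 79.597 m

79.597 m


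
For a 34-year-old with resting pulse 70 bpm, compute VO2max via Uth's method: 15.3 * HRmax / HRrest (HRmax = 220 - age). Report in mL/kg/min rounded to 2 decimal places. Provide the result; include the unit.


Step 1: HRmax = 220 - 34 = 186 bpm
Step 2: Ratio = 186 / 70 = 2.6571
Step 3: VO2max = 15.3 * 2.6571 = 40.65 mL/kg/min

40.65 mL/kg/min


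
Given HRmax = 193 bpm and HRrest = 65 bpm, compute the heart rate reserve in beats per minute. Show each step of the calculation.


Heart rate reserve = maximum HR minus resting HR
HRR = 193 - 65 = 128 bpm

128 bpm


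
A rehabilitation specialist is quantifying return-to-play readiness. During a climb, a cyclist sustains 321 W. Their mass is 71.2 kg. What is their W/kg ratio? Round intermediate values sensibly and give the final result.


Power-to-weight = 321 W / 71.2 kg
= 4.508 W/kg

4.508 W/kg


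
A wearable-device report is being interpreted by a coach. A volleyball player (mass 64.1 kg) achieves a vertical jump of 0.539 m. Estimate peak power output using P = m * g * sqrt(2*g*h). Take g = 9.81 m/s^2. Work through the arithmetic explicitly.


2 * g * h = 2 * 9.81 * 0.539 = 10.57518
sqrt(10.57518) = 3.25195 m/s
P = 64.1 * 9.81 * 3.25195 = 2044.89 W

2044.89 W


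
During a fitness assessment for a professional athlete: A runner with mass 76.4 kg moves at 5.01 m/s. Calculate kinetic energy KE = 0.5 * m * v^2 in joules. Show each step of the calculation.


v^2 = 5.01^2 = 25.1001
KE = 0.5 * 76.4 * 25.1001
= 958.82 J

958.82 J


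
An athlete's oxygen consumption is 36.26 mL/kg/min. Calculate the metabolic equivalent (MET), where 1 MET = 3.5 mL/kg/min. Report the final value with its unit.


MET = VO2 / 3.5
= 36.26 / 3.5
= 10.36 METs

10.36 METs


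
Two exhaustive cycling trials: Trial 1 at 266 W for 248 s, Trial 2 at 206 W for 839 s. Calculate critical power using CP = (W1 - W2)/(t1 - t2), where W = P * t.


W1 = 266 * 248 = 65968 J
W2 = 206 * 839 = 172834 J
CP = (65968 - 172834) / (248 - 839)
= -106866 / -591
= 180.82 W

180.82 W


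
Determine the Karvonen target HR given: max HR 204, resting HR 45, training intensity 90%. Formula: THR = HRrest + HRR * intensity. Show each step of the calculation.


HRR = HRmax - HRrest = 204 - 45 = 159
THR = 45 + 159 * 0.9
= 188.1 bpm

188.1 bpm


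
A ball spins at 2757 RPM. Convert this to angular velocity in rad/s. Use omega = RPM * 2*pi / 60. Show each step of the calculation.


omega = 2757 * 2 * pi / 60
= 2757 * 6.28318531 / 60
= 17322.742 / 60
= 288.712 rad/s

288.712 rad/s


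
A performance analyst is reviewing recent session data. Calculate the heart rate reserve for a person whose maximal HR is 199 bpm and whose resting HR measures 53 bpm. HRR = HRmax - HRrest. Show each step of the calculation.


HRmax = 199 bpm
HRrest = 53 bpm
HRR = 199 - 53 = 146 bpm

146 bpm


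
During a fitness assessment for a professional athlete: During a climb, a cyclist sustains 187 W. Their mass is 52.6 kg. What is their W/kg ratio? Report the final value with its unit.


Power-to-weight = 187 W / 52.6 kg
= 3.555 W/kg

3.555 W/kg


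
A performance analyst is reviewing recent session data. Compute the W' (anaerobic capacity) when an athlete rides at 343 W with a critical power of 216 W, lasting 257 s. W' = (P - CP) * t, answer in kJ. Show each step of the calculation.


Above-CP power = 127 W
Duration = 257 s
W' = 127 * 257 = 32639 J
Convert: 32639 / 1000 = 32.639 kJ

32.639 kJ


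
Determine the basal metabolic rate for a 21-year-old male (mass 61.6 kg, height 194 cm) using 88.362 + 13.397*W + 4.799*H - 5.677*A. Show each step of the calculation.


BMR = 88.362 + 13.397*61.6 + 4.799*194 - 5.677*21
= 1725.41 kcal/day

1725.41 kcal/day


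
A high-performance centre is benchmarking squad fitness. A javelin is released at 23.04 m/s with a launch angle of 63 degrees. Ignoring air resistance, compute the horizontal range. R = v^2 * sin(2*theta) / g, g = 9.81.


Launch speed squared = 530.8416
sin(2 * 63 deg) = 0.809017
Range = 530.8416 * 0.809017 / 9.81
= 43.778 m

43.778 m


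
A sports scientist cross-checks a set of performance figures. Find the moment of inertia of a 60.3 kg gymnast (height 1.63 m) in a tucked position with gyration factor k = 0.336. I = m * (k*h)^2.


Radius of gyration = 0.336 * 1.63 = 0.54768 m
I = 60.3 * 0.54768^2
= 60.3 * 0.299953
= 18.087 kg*m^2

18.087 kg*m^2
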